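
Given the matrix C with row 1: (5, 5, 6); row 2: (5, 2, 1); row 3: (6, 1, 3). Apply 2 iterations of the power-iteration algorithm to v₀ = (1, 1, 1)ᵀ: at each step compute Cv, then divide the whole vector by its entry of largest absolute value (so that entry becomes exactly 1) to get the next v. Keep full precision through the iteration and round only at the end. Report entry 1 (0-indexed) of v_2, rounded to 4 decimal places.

Cv0 = (16.00000, 8.00000, 10.00000); divide by 16.00000 → v1 = (1.00000, 0.50000, 0.62500)
Cv1 = (11.25000, 6.62500, 8.37500); divide by 11.25000 → v2 = (1.00000, 0.58889, 0.74444)
Requested entry of v2: 106/180 = 0.5889

0.5889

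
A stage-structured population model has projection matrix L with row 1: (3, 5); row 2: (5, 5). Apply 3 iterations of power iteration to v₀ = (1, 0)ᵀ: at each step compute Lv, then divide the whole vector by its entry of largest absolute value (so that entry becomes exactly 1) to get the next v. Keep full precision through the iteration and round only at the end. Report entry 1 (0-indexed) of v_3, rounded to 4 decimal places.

1.0000

Lv0 = (3.00000, 5.00000); divide by 5.00000 → v1 = (0.60000, 1.00000)
Lv1 = (6.80000, 8.00000); divide by 8.00000 → v2 = (0.85000, 1.00000)
Lv2 = (7.55000, 9.25000); divide by 9.25000 → v3 = (0.81622, 1.00000)
Requested entry of v3: 370/370 = 1.0000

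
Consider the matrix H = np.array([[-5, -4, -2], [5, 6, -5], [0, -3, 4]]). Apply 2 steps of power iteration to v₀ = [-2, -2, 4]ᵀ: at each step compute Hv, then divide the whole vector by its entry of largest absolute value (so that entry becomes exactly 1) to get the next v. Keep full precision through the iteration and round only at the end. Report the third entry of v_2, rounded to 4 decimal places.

-0.6859

Hv0 = (10.00000, -42.00000, 22.00000); divide by -42.00000 → v1 = (-0.23810, 1.00000, -0.52381)
Hv1 = (-1.76190, 7.42857, -5.09524); divide by 7.42857 → v2 = (-0.23718, 1.00000, -0.68590)
Requested entry of v2: 214/-312 = -0.6859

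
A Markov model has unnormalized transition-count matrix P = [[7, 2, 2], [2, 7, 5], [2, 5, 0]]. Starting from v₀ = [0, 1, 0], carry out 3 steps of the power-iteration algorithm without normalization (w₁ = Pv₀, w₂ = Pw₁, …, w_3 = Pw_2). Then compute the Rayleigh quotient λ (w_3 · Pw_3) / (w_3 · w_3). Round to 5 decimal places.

λ ≈ 11.27722

w1 = Pv₀ = (7·0 + 2·1 + 2·0; 2·0 + 7·1 + 5·0; 2·0 + 5·1 + 0·0) = (2, 7, 5)
w2 = Pw1 = (7·2 + 2·7 + 2·5; 2·2 + 7·7 + 5·5; 2·2 + 5·7 + 0·5) = (38, 78, 39)
w3 = Pw2 = (500, 817, 466)
Pw3 = (6066, 9049, 5085)
w3·Pw3 = 500·6066 + 817·9049 + 466·5085 = 12795643; w3·w3 = 500·500 + 817·817 + 466·466 = 1134645
λ ≈ 12795643/1134645 = 11.27722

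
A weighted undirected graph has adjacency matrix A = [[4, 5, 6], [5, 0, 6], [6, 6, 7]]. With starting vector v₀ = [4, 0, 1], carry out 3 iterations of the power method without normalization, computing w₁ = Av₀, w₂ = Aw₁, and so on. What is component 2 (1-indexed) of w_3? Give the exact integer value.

5050

w1 = Av₀ = (4·4 + 5·0 + 6·1; 5·4 + 0·0 + 6·1; 6·4 + 6·0 + 7·1) = (22, 26, 31)
w2 = Aw1 = (4·22 + 5·26 + 6·31; 5·22 + 0·26 + 6·31; 6·22 + 6·26 + 7·31) = (404, 296, 505)
w3 = Aw2 = (6126, 5050, 7735)
The requested component of w3 is 5050.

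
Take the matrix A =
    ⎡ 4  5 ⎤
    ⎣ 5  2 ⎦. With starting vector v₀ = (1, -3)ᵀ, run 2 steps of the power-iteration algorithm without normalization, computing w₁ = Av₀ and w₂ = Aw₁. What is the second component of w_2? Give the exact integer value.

w1 = Av₀ = (4·1 + 5·(-3); 5·1 + 2·(-3)) = (-11, -1)
w2 = Aw1 = (4·(-11) + 5·(-1); 5·(-11) + 2·(-1)) = (-49, -57)
The requested component of w2 is -57.

-57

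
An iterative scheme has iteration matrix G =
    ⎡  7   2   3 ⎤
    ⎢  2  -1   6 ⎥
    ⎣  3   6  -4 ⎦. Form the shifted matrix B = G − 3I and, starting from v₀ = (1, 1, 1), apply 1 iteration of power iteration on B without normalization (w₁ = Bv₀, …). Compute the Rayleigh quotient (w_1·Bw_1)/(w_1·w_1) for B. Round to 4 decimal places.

B = G − 3I has rows (4, 2, 3); (2, -4, 6); (3, 6, -7)
w1 = Bv₀ = (4·1 + 2·1 + 3·1; 2·1 + (-4)·1 + 6·1; 3·1 + 6·1 + (-7)·1) = (9, 4, 2)
Bw1 = (50, 14, 37)
w1·Bw1 = 580; w1·w1 = 101; μ ≈ 580/101 = 5.7426

μ ≈ 5.7426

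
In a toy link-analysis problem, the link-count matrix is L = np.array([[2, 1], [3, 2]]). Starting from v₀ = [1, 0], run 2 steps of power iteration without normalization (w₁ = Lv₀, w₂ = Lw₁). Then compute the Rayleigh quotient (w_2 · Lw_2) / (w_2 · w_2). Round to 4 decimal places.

λ ≈ 3.7409

w1 = Lv₀ = (2·1 + 1·0; 3·1 + 2·0) = (2, 3)
w2 = Lw1 = (2·2 + 1·3; 3·2 + 2·3) = (7, 12)
Lw2 = (26, 45)
w2·Lw2 = 7·26 + 12·45 = 722; w2·w2 = 7·7 + 12·12 = 193
λ ≈ 722/193 = 3.7409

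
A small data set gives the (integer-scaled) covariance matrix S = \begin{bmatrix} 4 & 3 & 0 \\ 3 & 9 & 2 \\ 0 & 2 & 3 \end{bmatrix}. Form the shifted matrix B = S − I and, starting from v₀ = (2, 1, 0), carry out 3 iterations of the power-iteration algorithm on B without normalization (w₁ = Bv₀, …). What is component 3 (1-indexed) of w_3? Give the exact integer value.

350

B = S − I has rows (3, 3, 0); (3, 8, 2); (0, 2, 2)
w1 = Bv₀ = (9, 14, 2)
w2 = Bw1 = (69, 143, 32)
w3 = Bw2 = (636, 1415, 350)
Requested component of w3: 350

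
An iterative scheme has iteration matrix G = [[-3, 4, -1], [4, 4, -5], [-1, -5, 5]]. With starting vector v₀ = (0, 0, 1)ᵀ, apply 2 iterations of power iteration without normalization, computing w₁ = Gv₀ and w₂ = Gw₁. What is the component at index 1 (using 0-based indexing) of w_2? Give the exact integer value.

w1 = Gv₀ = ((-3)·0 + 4·0 + (-1)·1; 4·0 + 4·0 + (-5)·1; (-1)·0 + (-5)·0 + 5·1) = (-1, -5, 5)
w2 = Gw1 = ((-3)·(-1) + 4·(-5) + (-1)·5; 4·(-1) + 4·(-5) + (-5)·5; (-1)·(-1) + (-5)·(-5) + 5·5) = (-22, -49, 51)
The requested component of w2 is -49.

-49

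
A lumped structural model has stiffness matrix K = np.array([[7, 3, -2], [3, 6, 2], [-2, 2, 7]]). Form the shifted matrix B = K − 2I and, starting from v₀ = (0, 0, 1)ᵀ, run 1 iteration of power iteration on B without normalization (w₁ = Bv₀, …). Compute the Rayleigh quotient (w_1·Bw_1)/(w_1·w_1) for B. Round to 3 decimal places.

B = K − 2I has rows (5, 3, -2); (3, 4, 2); (-2, 2, 5)
w1 = Bv₀ = (-2, 2, 5)
Bw1 = (-14, 12, 33)
w1·Bw1 = 217; w1·w1 = 33; μ ≈ 217/33 = 6.576

6.576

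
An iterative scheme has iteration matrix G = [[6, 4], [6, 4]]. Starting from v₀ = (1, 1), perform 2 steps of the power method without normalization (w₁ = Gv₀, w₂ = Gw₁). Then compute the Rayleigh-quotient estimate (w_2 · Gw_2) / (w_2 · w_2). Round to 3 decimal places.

w1 = Gv₀ = (6·1 + 4·1; 6·1 + 4·1) = (10, 10)
w2 = Gw1 = (6·10 + 4·10; 6·10 + 4·10) = (100, 100)
Gw2 = (1000, 1000)
w2·Gw2 = 100·1000 + 100·1000 = 200000; w2·w2 = 100·100 + 100·100 = 20000
λ ≈ 200000/20000 = 10.000

10.000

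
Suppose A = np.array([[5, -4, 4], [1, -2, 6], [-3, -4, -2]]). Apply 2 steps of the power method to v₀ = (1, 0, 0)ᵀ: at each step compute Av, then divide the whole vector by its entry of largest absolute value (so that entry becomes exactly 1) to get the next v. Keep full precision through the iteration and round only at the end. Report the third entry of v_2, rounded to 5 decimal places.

0.86667

Av0 = (5.000000, 1.000000, -3.000000); divide by 5.000000 → v1 = (1.000000, 0.200000, -0.600000)
Av1 = (1.800000, -3.000000, -2.600000); divide by -3.000000 → v2 = (-0.600000, 1.000000, 0.866667)
Requested entry of v2: -13/-15 = 0.86667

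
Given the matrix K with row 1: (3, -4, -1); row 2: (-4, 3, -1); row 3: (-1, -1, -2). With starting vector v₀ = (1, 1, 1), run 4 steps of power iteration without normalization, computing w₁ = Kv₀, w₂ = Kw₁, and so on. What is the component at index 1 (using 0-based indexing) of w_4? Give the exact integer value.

w1 = Kv₀ = (-2, -2, -4)
w2 = Kw1 = (6, 6, 12)
w3 = Kw2 = (-18, -18, -36)
w4 = Kw3 = (54, 54, 108)
The requested component of w4 is 54.

54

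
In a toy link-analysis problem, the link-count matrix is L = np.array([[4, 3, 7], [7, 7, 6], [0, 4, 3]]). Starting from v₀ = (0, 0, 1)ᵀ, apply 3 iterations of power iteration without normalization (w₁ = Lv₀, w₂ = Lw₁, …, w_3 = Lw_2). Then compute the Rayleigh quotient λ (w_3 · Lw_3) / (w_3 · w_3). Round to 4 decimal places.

w1 = Lv₀ = (7, 6, 3)
w2 = Lw1 = (67, 109, 33)
w3 = Lw2 = (826, 1430, 535)
Lw3 = (11339, 19002, 7325)
w3·Lw3 = 826·11339 + 1430·19002 + 535·7325 = 40457749; w3·w3 = 826·826 + 1430·1430 + 535·535 = 3013401
λ ≈ 40457749/3013401 = 13.4259

13.4259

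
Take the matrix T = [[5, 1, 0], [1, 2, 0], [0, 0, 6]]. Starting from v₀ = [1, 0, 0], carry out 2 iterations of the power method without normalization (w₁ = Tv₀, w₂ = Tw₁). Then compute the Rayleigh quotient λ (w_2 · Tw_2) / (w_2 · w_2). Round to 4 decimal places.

w1 = Tv₀ = (5·1 + 1·0 + 0·0; 1·1 + 2·0 + 0·0; 0·1 + 0·0 + 6·0) = (5, 1, 0)
w2 = Tw1 = (5·5 + 1·1 + 0·0; 1·5 + 2·1 + 0·0; 0·5 + 0·1 + 6·0) = (26, 7, 0)
Tw2 = (137, 40, 0)
w2·Tw2 = 26·137 + 7·40 + 0·0 = 3842; w2·w2 = 26·26 + 7·7 + 0·0 = 725
λ ≈ 3842/725 = 5.2993

5.2993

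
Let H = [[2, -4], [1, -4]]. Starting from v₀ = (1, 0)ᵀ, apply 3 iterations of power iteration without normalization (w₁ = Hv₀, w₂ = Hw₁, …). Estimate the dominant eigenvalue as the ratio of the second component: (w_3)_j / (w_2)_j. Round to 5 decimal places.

λ ≈ -4.00000

w1 = Hv₀ = (2·1 + (-4)·0; 1·1 + (-4)·0) = (2, 1)
w2 = Hw1 = (2·2 + (-4)·1; 1·2 + (-4)·1) = (0, -2)
w3 = Hw2 = (8, 8)
Ratio at component: 8 / -2 = -4.00000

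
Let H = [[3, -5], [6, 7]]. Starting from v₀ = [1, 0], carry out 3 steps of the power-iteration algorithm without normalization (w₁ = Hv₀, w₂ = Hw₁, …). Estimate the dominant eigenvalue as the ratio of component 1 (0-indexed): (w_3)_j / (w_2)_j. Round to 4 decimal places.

w1 = Hv₀ = (3·1 + (-5)·0; 6·1 + 7·0) = (3, 6)
w2 = Hw1 = (3·3 + (-5)·6; 6·3 + 7·6) = (-21, 60)
w3 = Hw2 = (-363, 294)
Ratio at component: 294 / 60 = 4.9000

λ ≈ 4.9000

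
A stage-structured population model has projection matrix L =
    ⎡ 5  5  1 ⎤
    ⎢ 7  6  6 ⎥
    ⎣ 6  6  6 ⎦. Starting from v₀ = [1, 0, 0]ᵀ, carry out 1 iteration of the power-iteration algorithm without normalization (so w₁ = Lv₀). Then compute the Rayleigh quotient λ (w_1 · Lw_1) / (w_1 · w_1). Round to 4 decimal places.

16.0818

w1 = Lv₀ = (5·1 + 5·0 + 1·0; 7·1 + 6·0 + 6·0; 6·1 + 6·0 + 6·0) = (5, 7, 6)
Lw1 = (66, 113, 108)
w1·Lw1 = 5·66 + 7·113 + 6·108 = 1769; w1·w1 = 5·5 + 7·7 + 6·6 = 110
λ ≈ 1769/110 = 16.0818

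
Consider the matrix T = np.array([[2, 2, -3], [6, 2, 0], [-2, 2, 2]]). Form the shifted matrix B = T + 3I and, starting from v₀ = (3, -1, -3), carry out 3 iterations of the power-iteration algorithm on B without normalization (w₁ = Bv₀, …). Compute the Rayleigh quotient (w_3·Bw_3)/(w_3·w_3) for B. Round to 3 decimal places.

9.079

B = T + 3I has rows (5, 2, -3); (6, 5, 0); (-2, 2, 5)
w1 = Bv₀ = (5·3 + 2·(-1) + (-3)·(-3); 6·3 + 5·(-1) + 0·(-3); (-2)·3 + 2·(-1) + 5·(-3)) = (22, 13, -23)
w2 = Bw1 = (5·22 + 2·13 + (-3)·(-23); 6·22 + 5·13 + 0·(-23); (-2)·22 + 2·13 + 5·(-23)) = (205, 197, -133)
w3 = Bw2 = (1818, 2215, -681)
Bw3 = (15563, 21983, -2611)
w3·Bw3 = 78763970; w3·w3 = 8675110; μ ≈ 78763970/8675110 = 9.079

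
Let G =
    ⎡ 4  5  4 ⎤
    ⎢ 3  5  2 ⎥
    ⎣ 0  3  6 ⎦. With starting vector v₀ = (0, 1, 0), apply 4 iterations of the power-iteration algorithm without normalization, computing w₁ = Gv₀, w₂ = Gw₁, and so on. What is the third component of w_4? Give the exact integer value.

3417

w1 = Gv₀ = (4·0 + 5·1 + 4·0; 3·0 + 5·1 + 2·0; 0·0 + 3·1 + 6·0) = (5, 5, 3)
w2 = Gw1 = (4·5 + 5·5 + 4·3; 3·5 + 5·5 + 2·3; 0·5 + 3·5 + 6·3) = (57, 46, 33)
w3 = Gw2 = (590, 467, 336)
w4 = Gw3 = (6039, 4777, 3417)
The requested component of w4 is 3417.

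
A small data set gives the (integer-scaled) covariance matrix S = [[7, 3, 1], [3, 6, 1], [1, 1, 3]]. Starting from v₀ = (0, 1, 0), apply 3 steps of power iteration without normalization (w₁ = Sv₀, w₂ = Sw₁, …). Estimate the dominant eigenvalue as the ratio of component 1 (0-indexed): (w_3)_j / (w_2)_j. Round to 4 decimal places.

8.8696

w1 = Sv₀ = (3, 6, 1)
w2 = Sw1 = (40, 46, 12)
w3 = Sw2 = (430, 408, 122)
Ratio at component: 408 / 46 = 8.8696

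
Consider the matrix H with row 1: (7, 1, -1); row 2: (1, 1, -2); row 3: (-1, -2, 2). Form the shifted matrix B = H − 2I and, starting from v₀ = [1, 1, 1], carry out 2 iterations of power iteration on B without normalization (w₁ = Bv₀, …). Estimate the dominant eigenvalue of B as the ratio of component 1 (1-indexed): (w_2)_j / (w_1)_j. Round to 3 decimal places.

5.200

B = H − 2I has rows (5, 1, -1); (1, -1, -2); (-1, -2, 0)
w1 = Bv₀ = (5·1 + 1·1 + (-1)·1; 1·1 + (-1)·1 + (-2)·1; (-1)·1 + (-2)·1 + 0·1) = (5, -2, -3)
w2 = Bw1 = (5·5 + 1·(-2) + (-1)·(-3); 1·5 + (-1)·(-2) + (-2)·(-3); (-1)·5 + (-2)·(-2) + 0·(-3)) = (26, 13, -1)
Ratio: 26/5 = 5.200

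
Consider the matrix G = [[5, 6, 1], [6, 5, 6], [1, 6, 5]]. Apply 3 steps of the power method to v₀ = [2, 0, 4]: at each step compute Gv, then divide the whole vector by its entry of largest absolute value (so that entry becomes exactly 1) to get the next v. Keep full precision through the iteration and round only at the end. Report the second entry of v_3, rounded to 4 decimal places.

Gv0 = (14.00000, 36.00000, 22.00000); divide by 36.00000 → v1 = (0.38889, 1.00000, 0.61111)
Gv1 = (8.55556, 11.00000, 9.44444); divide by 11.00000 → v2 = (0.77778, 1.00000, 0.85859)
Gv2 = (10.74747, 14.81818, 11.07071); divide by 14.81818 → v3 = (0.72529, 1.00000, 0.74710)
Requested entry of v3: 5868/5868 = 1.0000

1.0000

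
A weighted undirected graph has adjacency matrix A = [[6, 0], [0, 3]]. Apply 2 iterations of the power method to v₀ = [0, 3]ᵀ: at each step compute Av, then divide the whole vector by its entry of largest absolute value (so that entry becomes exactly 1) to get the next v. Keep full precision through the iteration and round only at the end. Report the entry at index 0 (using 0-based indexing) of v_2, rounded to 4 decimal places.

Av0 = (0.00000, 9.00000); divide by 9.00000 → v1 = (0.00000, 1.00000)
Av1 = (0.00000, 3.00000); divide by 3.00000 → v2 = (0.00000, 1.00000)
Requested entry of v2: 0/27 = 0.0000

0.0000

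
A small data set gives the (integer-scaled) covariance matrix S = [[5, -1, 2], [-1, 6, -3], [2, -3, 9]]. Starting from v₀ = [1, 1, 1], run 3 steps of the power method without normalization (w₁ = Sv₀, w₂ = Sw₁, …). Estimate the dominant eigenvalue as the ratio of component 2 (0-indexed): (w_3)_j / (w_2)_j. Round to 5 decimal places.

λ ≈ 10.82051

w1 = Sv₀ = (5·1 + (-1)·1 + 2·1; (-1)·1 + 6·1 + (-3)·1; 2·1 + (-3)·1 + 9·1) = (6, 2, 8)
w2 = Sw1 = (5·6 + (-1)·2 + 2·8; (-1)·6 + 6·2 + (-3)·8; 2·6 + (-3)·2 + 9·8) = (44, -18, 78)
w3 = Sw2 = (394, -386, 844)
Ratio at component: 844 / 78 = 10.82051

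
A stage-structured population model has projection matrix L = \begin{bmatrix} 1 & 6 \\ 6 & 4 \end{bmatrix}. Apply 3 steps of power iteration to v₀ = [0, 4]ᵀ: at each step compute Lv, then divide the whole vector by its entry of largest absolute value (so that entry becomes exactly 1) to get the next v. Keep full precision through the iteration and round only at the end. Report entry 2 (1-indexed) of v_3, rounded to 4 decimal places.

Lv0 = (24.00000, 16.00000); divide by 24.00000 → v1 = (1.00000, 0.66667)
Lv1 = (5.00000, 8.66667); divide by 8.66667 → v2 = (0.57692, 1.00000)
Lv2 = (6.57692, 7.46154); divide by 7.46154 → v3 = (0.88144, 1.00000)
Requested entry of v3: 1552/1552 = 1.0000

1.0000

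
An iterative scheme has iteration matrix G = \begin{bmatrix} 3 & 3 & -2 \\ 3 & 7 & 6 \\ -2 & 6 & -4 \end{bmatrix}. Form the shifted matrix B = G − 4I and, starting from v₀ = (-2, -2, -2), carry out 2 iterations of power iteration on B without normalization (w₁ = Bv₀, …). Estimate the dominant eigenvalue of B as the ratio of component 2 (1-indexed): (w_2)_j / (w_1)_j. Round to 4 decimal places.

B = G − 4I has rows (-1, 3, -2); (3, 3, 6); (-2, 6, -8)
w1 = Bv₀ = (0, -24, 8)
w2 = Bw1 = (-88, -24, -208)
Ratio: -24/-24 = 1.0000

μ ≈ 1.0000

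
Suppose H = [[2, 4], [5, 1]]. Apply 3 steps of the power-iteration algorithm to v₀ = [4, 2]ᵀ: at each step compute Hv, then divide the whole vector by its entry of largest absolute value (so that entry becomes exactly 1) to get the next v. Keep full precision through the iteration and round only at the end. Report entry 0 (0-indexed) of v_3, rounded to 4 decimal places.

Hv0 = (16.00000, 22.00000); divide by 22.00000 → v1 = (0.72727, 1.00000)
Hv1 = (5.45455, 4.63636); divide by 5.45455 → v2 = (1.00000, 0.85000)
Hv2 = (5.40000, 5.85000); divide by 5.85000 → v3 = (0.92308, 1.00000)
Requested entry of v3: 648/702 = 0.9231

0.9231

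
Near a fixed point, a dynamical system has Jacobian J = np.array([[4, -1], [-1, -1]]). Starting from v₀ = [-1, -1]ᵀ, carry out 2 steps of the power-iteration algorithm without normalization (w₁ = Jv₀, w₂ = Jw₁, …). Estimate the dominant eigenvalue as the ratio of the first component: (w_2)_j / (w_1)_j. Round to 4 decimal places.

4.6667

w1 = Jv₀ = (4·(-1) + (-1)·(-1); (-1)·(-1) + (-1)·(-1)) = (-3, 2)
w2 = Jw1 = (4·(-3) + (-1)·2; (-1)·(-3) + (-1)·2) = (-14, 1)
Ratio at component: -14 / -3 = 4.6667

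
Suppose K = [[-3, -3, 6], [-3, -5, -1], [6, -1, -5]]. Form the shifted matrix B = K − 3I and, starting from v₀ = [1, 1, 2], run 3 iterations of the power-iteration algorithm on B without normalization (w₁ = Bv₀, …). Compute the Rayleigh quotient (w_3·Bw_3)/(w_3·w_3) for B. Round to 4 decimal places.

B = K − 3I has rows (-6, -3, 6); (-3, -8, -1); (6, -1, -8)
w1 = Bv₀ = ((-6)·1 + (-3)·1 + 6·2; (-3)·1 + (-8)·1 + (-1)·2; 6·1 + (-1)·1 + (-8)·2) = (3, -13, -11)
w2 = Bw1 = ((-6)·3 + (-3)·(-13) + 6·(-11); (-3)·3 + (-8)·(-13) + (-1)·(-11); 6·3 + (-1)·(-13) + (-8)·(-11)) = (-45, 106, 119)
w3 = Bw2 = (666, -832, -1328)
Bw3 = (-9468, 5986, 15452)
w3·Bw3 = -31806296; w3·w3 = 2899364; μ ≈ -31806296/2899364 = -10.9701

μ ≈ -10.9701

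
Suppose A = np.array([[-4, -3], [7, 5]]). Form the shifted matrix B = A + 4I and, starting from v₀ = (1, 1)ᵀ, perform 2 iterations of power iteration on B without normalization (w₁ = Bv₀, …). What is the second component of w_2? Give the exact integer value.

123

B = A + 4I has rows (0, -3); (7, 9)
w1 = Bv₀ = (0·1 + (-3)·1; 7·1 + 9·1) = (-3, 16)
w2 = Bw1 = (0·(-3) + (-3)·16; 7·(-3) + 9·16) = (-48, 123)
Requested component of w2: 123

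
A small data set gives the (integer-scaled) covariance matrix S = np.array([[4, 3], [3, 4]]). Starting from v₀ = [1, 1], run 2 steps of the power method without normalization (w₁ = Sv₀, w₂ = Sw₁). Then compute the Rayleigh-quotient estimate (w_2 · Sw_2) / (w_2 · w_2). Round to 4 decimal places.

λ ≈ 7.0000

w1 = Sv₀ = (4·1 + 3·1; 3·1 + 4·1) = (7, 7)
w2 = Sw1 = (4·7 + 3·7; 3·7 + 4·7) = (49, 49)
Sw2 = (343, 343)
w2·Sw2 = 49·343 + 49·343 = 33614; w2·w2 = 49·49 + 49·49 = 4802
λ ≈ 33614/4802 = 7.0000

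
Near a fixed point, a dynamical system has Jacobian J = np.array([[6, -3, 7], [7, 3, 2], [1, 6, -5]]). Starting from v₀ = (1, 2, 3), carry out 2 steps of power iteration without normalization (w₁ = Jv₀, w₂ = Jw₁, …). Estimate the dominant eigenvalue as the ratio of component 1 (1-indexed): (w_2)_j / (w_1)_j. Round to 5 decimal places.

2.61905

w1 = Jv₀ = (6·1 + (-3)·2 + 7·3; 7·1 + 3·2 + 2·3; 1·1 + 6·2 + (-5)·3) = (21, 19, -2)
w2 = Jw1 = (6·21 + (-3)·19 + 7·(-2); 7·21 + 3·19 + 2·(-2); 1·21 + 6·19 + (-5)·(-2)) = (55, 200, 145)
Ratio at component: 55 / 21 = 2.61905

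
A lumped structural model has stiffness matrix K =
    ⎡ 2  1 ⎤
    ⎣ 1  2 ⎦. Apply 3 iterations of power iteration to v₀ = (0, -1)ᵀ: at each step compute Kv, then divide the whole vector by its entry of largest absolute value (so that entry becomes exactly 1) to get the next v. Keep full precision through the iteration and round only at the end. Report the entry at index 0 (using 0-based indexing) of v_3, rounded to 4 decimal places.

0.9286

Kv0 = (-1.00000, -2.00000); divide by -2.00000 → v1 = (0.50000, 1.00000)
Kv1 = (2.00000, 2.50000); divide by 2.50000 → v2 = (0.80000, 1.00000)
Kv2 = (2.60000, 2.80000); divide by 2.80000 → v3 = (0.92857, 1.00000)
Requested entry of v3: -13/-14 = 0.9286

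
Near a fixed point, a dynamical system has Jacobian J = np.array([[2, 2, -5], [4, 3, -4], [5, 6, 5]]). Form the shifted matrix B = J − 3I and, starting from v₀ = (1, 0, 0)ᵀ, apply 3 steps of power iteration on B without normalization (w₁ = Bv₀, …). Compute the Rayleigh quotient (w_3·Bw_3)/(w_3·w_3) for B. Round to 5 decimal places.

3.00929

B = J − 3I has rows (-1, 2, -5); (4, 0, -4); (5, 6, 2)
w1 = Bv₀ = ((-1)·1 + 2·0 + (-5)·0; 4·1 + 0·0 + (-4)·0; 5·1 + 6·0 + 2·0) = (-1, 4, 5)
w2 = Bw1 = ((-1)·(-1) + 2·4 + (-5)·5; 4·(-1) + 0·4 + (-4)·5; 5·(-1) + 6·4 + 2·5) = (-16, -24, 29)
w3 = Bw2 = (-177, -180, -166)
Bw3 = (647, -44, -2297)
w3·Bw3 = 274703; w3·w3 = 91285; μ ≈ 274703/91285 = 3.00929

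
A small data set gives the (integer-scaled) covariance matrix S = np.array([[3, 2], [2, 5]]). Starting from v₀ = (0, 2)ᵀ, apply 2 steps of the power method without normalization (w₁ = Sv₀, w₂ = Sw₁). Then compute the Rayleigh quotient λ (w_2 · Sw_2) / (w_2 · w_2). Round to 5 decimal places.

w1 = Sv₀ = (3·0 + 2·2; 2·0 + 5·2) = (4, 10)
w2 = Sw1 = (3·4 + 2·10; 2·4 + 5·10) = (32, 58)
Sw2 = (212, 354)
w2·Sw2 = 32·212 + 58·354 = 27316; w2·w2 = 32·32 + 58·58 = 4388
λ ≈ 27316/4388 = 6.22516

6.22516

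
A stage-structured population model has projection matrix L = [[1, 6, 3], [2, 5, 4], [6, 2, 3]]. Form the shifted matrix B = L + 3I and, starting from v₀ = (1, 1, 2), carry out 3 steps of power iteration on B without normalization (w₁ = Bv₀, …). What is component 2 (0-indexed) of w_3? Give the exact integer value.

3416

B = L + 3I has rows (4, 6, 3); (2, 8, 4); (6, 2, 6)
w1 = Bv₀ = (4·1 + 6·1 + 3·2; 2·1 + 8·1 + 4·2; 6·1 + 2·1 + 6·2) = (16, 18, 20)
w2 = Bw1 = (4·16 + 6·18 + 3·20; 2·16 + 8·18 + 4·20; 6·16 + 2·18 + 6·20) = (232, 256, 252)
w3 = Bw2 = (3220, 3520, 3416)
Requested component of w3: 3416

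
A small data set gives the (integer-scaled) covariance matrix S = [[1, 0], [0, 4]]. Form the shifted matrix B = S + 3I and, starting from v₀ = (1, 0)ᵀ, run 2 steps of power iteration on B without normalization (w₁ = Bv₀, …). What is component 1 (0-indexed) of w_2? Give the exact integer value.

B = S + 3I has rows (4, 0); (0, 7)
w1 = Bv₀ = (4·1 + 0·0; 0·1 + 7·0) = (4, 0)
w2 = Bw1 = (4·4 + 0·0; 0·4 + 7·0) = (16, 0)
Requested component of w2: 0

0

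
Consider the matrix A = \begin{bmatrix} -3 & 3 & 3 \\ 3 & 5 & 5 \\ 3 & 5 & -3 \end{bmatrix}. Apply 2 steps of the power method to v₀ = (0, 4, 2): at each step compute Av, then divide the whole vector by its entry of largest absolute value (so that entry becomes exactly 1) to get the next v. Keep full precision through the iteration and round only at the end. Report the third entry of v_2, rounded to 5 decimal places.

0.59124

Av0 = (18.000000, 30.000000, 14.000000); divide by 30.000000 → v1 = (0.600000, 1.000000, 0.466667)
Av1 = (2.600000, 9.133333, 5.400000); divide by 9.133333 → v2 = (0.284672, 1.000000, 0.591241)
Requested entry of v2: 162/274 = 0.59124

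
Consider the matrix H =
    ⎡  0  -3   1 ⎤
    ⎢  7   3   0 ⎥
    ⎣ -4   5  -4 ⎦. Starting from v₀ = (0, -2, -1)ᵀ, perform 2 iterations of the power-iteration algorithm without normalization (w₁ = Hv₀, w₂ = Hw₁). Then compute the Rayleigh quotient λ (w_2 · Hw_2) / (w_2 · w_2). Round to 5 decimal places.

-2.06943

w1 = Hv₀ = (0·0 + (-3)·(-2) + 1·(-1); 7·0 + 3·(-2) + 0·(-1); (-4)·0 + 5·(-2) + (-4)·(-1)) = (5, -6, -6)
w2 = Hw1 = (0·5 + (-3)·(-6) + 1·(-6); 7·5 + 3·(-6) + 0·(-6); (-4)·5 + 5·(-6) + (-4)·(-6)) = (12, 17, -26)
Hw2 = (-77, 135, 141)
w2·Hw2 = 12·(-77) + 17·135 + (-26)·141 = -2295; w2·w2 = 12·12 + 17·17 + (-26)·(-26) = 1109
λ ≈ -2295/1109 = -2.06943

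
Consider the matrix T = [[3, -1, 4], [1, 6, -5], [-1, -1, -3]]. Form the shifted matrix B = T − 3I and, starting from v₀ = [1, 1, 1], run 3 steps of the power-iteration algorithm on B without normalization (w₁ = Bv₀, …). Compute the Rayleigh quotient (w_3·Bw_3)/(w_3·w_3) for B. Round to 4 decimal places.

-6.4997

B = T − 3I has rows (0, -1, 4); (1, 3, -5); (-1, -1, -6)
w1 = Bv₀ = (0·1 + (-1)·1 + 4·1; 1·1 + 3·1 + (-5)·1; (-1)·1 + (-1)·1 + (-6)·1) = (3, -1, -8)
w2 = Bw1 = (0·3 + (-1)·(-1) + 4·(-8); 1·3 + 3·(-1) + (-5)·(-8); (-1)·3 + (-1)·(-1) + (-6)·(-8)) = (-31, 40, 46)
w3 = Bw2 = (144, -141, -285)
Bw3 = (-999, 1146, 1707)
w3·Bw3 = -791937; w3·w3 = 121842; μ ≈ -791937/121842 = -6.4997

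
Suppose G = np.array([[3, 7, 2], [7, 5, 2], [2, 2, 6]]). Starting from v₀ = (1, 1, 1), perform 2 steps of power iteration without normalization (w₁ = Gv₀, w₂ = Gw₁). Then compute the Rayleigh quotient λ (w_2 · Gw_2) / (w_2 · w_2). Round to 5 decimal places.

λ ≈ 12.32235

w1 = Gv₀ = (3·1 + 7·1 + 2·1; 7·1 + 5·1 + 2·1; 2·1 + 2·1 + 6·1) = (12, 14, 10)
w2 = Gw1 = (3·12 + 7·14 + 2·10; 7·12 + 5·14 + 2·10; 2·12 + 2·14 + 6·10) = (154, 174, 112)
Gw2 = (1904, 2172, 1328)
w2·Gw2 = 154·1904 + 174·2172 + 112·1328 = 819880; w2·w2 = 154·154 + 174·174 + 112·112 = 66536
λ ≈ 819880/66536 = 12.32235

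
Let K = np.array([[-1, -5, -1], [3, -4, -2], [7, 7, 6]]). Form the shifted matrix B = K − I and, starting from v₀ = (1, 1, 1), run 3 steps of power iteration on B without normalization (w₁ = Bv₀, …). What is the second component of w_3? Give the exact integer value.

B = K − I has rows (-2, -5, -1); (3, -5, -2); (7, 7, 5)
w1 = Bv₀ = ((-2)·1 + (-5)·1 + (-1)·1; 3·1 + (-5)·1 + (-2)·1; 7·1 + 7·1 + 5·1) = (-8, -4, 19)
w2 = Bw1 = ((-2)·(-8) + (-5)·(-4) + (-1)·19; 3·(-8) + (-5)·(-4) + (-2)·19; 7·(-8) + 7·(-4) + 5·19) = (17, -42, 11)
w3 = Bw2 = (165, 239, -120)
Requested component of w3: 239

239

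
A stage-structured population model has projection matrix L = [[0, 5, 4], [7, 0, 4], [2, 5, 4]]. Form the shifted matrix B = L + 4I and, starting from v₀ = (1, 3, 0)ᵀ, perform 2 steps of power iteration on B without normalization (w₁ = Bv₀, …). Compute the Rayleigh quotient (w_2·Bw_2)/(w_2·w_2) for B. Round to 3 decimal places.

B = L + 4I has rows (4, 5, 4); (7, 4, 4); (2, 5, 8)
w1 = Bv₀ = (4·1 + 5·3 + 4·0; 7·1 + 4·3 + 4·0; 2·1 + 5·3 + 8·0) = (19, 19, 17)
w2 = Bw1 = (4·19 + 5·19 + 4·17; 7·19 + 4·19 + 4·17; 2·19 + 5·19 + 8·17) = (239, 277, 269)
Bw2 = (3417, 3857, 4015)
w2·Bw2 = 2965087; w2·w2 = 206211; μ ≈ 2965087/206211 = 14.379

μ ≈ 14.379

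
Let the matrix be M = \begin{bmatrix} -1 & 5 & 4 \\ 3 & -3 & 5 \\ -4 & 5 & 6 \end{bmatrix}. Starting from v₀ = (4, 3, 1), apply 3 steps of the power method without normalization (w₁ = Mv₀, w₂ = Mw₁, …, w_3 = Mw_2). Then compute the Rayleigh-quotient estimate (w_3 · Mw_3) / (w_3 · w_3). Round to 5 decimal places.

2.33542

w1 = Mv₀ = ((-1)·4 + 5·3 + 4·1; 3·4 + (-3)·3 + 5·1; (-4)·4 + 5·3 + 6·1) = (15, 8, 5)
w2 = Mw1 = ((-1)·15 + 5·8 + 4·5; 3·15 + (-3)·8 + 5·5; (-4)·15 + 5·8 + 6·5) = (45, 46, 10)
w3 = Mw2 = (225, 47, 110)
Mw3 = (450, 1084, -5)
w3·Mw3 = 225·450 + 47·1084 + 110·(-5) = 151648; w3·w3 = 225·225 + 47·47 + 110·110 = 64934
λ ≈ 151648/64934 = 2.33542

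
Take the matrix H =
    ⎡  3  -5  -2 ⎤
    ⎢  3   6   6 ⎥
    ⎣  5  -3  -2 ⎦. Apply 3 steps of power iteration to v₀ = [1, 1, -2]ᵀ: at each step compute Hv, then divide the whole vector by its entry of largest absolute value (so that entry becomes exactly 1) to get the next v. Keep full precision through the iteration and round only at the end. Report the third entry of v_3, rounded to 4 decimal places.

-0.1925

Hv0 = (2.00000, -3.00000, 6.00000); divide by 6.00000 → v1 = (0.33333, -0.50000, 1.00000)
Hv1 = (1.50000, 4.00000, 1.16667); divide by 4.00000 → v2 = (0.37500, 1.00000, 0.29167)
Hv2 = (-4.45833, 8.87500, -1.70833); divide by 8.87500 → v3 = (-0.50235, 1.00000, -0.19249)
Requested entry of v3: -41/213 = -0.1925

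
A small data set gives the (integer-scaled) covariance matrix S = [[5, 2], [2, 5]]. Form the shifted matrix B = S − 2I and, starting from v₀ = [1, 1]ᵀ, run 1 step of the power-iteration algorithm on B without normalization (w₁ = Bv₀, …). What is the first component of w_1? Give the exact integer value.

B = S − 2I has rows (3, 2); (2, 3)
w1 = Bv₀ = (3·1 + 2·1; 2·1 + 3·1) = (5, 5)
Requested component of w1: 5

5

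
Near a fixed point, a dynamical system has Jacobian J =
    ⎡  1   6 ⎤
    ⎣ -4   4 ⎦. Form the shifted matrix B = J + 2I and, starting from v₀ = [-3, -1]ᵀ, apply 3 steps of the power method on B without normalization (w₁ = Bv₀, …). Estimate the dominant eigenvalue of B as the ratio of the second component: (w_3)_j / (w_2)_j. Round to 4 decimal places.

B = J + 2I has rows (3, 6); (-4, 6)
w1 = Bv₀ = (-15, 6)
w2 = Bw1 = (-9, 96)
w3 = Bw2 = (549, 612)
Ratio: 612/96 = 6.3750

6.3750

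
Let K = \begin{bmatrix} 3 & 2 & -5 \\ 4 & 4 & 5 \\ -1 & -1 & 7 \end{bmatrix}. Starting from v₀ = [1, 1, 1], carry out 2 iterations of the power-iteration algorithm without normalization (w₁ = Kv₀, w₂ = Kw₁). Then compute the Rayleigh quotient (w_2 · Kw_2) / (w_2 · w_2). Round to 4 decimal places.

w1 = Kv₀ = (0, 13, 5)
w2 = Kw1 = (1, 77, 22)
Kw2 = (47, 422, 76)
w2·Kw2 = 1·47 + 77·422 + 22·76 = 34213; w2·w2 = 1·1 + 77·77 + 22·22 = 6414
λ ≈ 34213/6414 = 5.3341

λ ≈ 5.3341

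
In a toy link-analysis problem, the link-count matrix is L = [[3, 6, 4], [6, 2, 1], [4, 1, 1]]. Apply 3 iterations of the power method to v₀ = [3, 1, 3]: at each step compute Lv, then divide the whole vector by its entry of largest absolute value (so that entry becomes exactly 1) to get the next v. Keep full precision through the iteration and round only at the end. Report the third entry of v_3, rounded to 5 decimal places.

0.54045

Lv0 = (27.000000, 23.000000, 16.000000); divide by 27.000000 → v1 = (1.000000, 0.851852, 0.592593)
Lv1 = (10.481481, 8.296296, 5.444444); divide by 10.481481 → v2 = (1.000000, 0.791519, 0.519435)
Lv2 = (9.826855, 8.102473, 5.310954); divide by 9.826855 → v3 = (1.000000, 0.824524, 0.540453)
Requested entry of v3: 1503/2781 = 0.54045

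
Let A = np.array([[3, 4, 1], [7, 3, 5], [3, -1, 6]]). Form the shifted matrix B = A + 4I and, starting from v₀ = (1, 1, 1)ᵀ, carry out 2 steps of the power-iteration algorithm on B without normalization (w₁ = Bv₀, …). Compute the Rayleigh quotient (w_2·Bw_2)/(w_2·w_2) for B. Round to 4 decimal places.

13.6072

B = A + 4I has rows (7, 4, 1); (7, 7, 5); (3, -1, 10)
w1 = Bv₀ = (12, 19, 12)
w2 = Bw1 = (172, 277, 137)
Bw2 = (2449, 3828, 1609)
w2·Bw2 = 1702017; w2·w2 = 125082; μ ≈ 1702017/125082 = 13.6072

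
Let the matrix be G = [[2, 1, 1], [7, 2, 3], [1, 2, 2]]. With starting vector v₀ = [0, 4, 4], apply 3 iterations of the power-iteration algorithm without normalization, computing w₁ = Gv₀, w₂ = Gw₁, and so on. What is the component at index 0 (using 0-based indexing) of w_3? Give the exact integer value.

w1 = Gv₀ = (2·0 + 1·4 + 1·4; 7·0 + 2·4 + 3·4; 1·0 + 2·4 + 2·4) = (8, 20, 16)
w2 = Gw1 = (2·8 + 1·20 + 1·16; 7·8 + 2·20 + 3·16; 1·8 + 2·20 + 2·16) = (52, 144, 80)
w3 = Gw2 = (328, 892, 500)
The requested component of w3 is 328.

328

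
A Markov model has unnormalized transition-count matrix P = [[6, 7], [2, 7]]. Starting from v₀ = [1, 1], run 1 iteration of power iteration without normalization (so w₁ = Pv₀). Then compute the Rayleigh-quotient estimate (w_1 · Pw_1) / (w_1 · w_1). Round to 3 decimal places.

w1 = Pv₀ = (6·1 + 7·1; 2·1 + 7·1) = (13, 9)
Pw1 = (141, 89)
w1·Pw1 = 13·141 + 9·89 = 2634; w1·w1 = 13·13 + 9·9 = 250
λ ≈ 2634/250 = 10.536

λ ≈ 10.536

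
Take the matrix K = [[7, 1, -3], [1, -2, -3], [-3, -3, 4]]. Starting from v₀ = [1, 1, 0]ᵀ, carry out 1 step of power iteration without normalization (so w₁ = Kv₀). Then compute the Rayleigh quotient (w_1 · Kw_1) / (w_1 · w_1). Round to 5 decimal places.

w1 = Kv₀ = (8, -1, -6)
Kw1 = (73, 28, -45)
w1·Kw1 = 8·73 + (-1)·28 + (-6)·(-45) = 826; w1·w1 = 8·8 + (-1)·(-1) + (-6)·(-6) = 101
λ ≈ 826/101 = 8.17822

8.17822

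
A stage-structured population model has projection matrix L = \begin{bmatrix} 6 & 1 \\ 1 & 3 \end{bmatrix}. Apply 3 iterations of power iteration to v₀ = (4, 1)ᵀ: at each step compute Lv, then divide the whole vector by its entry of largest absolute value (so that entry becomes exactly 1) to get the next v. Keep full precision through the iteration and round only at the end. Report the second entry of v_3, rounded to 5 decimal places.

0.29858

Lv0 = (25.000000, 7.000000); divide by 25.000000 → v1 = (1.000000, 0.280000)
Lv1 = (6.280000, 1.840000); divide by 6.280000 → v2 = (1.000000, 0.292994)
Lv2 = (6.292994, 1.878981); divide by 6.292994 → v3 = (1.000000, 0.298583)
Requested entry of v3: 295/988 = 0.29858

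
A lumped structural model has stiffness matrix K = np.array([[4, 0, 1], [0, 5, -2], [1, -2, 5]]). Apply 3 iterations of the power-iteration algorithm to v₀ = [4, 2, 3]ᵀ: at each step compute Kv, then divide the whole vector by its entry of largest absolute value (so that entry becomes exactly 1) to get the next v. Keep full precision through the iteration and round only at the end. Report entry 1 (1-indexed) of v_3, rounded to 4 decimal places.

Kv0 = (19.00000, 4.00000, 15.00000); divide by 19.00000 → v1 = (1.00000, 0.21053, 0.78947)
Kv1 = (4.78947, -0.52632, 4.52632); divide by 4.78947 → v2 = (1.00000, -0.10989, 0.94505)
Kv2 = (4.94505, -2.43956, 5.94505); divide by 5.94505 → v3 = (0.83179, -0.41035, 1.00000)
Requested entry of v3: 450/541 = 0.8318

0.8318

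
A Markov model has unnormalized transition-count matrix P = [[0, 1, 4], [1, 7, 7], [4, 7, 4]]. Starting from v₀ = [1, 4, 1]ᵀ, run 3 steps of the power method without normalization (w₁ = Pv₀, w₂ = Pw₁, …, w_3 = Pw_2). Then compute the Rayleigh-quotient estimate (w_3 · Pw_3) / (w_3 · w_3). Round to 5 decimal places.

w1 = Pv₀ = (0·1 + 1·4 + 4·1; 1·1 + 7·4 + 7·1; 4·1 + 7·4 + 4·1) = (8, 36, 36)
w2 = Pw1 = (0·8 + 1·36 + 4·36; 1·8 + 7·36 + 7·36; 4·8 + 7·36 + 4·36) = (180, 512, 428)
w3 = Pw2 = (2224, 6760, 6016)
Pw3 = (30824, 91656, 80280)
w3·Pw3 = 2224·30824 + 6760·91656 + 6016·80280 = 1171111616; w3·w3 = 2224·2224 + 6760·6760 + 6016·6016 = 86836032
λ ≈ 1171111616/86836032 = 13.48647

λ ≈ 13.48647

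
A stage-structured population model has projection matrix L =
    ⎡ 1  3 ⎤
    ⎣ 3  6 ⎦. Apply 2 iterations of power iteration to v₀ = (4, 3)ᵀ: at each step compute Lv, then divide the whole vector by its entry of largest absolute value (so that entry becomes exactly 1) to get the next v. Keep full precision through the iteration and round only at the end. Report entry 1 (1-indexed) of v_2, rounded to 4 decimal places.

Lv0 = (13.00000, 30.00000); divide by 30.00000 → v1 = (0.43333, 1.00000)
Lv1 = (3.43333, 7.30000); divide by 7.30000 → v2 = (0.47032, 1.00000)
Requested entry of v2: 103/219 = 0.4703

0.4703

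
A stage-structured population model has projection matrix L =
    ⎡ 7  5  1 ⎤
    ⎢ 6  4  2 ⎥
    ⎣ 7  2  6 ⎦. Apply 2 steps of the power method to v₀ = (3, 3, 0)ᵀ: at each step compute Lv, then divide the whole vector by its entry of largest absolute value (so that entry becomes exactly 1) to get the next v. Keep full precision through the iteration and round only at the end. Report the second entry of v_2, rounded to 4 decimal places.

0.8228

Lv0 = (36.00000, 30.00000, 27.00000); divide by 36.00000 → v1 = (1.00000, 0.83333, 0.75000)
Lv1 = (11.91667, 10.83333, 13.16667); divide by 13.16667 → v2 = (0.90506, 0.82278, 1.00000)
Requested entry of v2: 390/474 = 0.8228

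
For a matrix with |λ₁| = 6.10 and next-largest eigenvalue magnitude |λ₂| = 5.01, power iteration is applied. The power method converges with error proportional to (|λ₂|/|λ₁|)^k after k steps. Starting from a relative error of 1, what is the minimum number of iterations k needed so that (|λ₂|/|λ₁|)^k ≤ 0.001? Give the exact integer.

36

|λ₂/λ₁| = 5.01/6.10 = 0.82131
Need k ≥ ln(0.001) / ln(0.82131) = -6.9078 / -0.1969 ≈ 35.091
Smallest integer k satisfying the bound: 36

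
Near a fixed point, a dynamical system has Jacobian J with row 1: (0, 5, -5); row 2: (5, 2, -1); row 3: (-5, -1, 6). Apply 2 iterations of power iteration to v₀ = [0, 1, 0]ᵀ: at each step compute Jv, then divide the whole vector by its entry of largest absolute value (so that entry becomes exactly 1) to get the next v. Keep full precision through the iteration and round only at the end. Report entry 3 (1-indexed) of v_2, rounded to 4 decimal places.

1.0000

Jv0 = (5.00000, 2.00000, -1.00000); divide by 5.00000 → v1 = (1.00000, 0.40000, -0.20000)
Jv1 = (3.00000, 6.00000, -6.60000); divide by -6.60000 → v2 = (-0.45455, -0.90909, 1.00000)
Requested entry of v2: -33/-33 = 1.0000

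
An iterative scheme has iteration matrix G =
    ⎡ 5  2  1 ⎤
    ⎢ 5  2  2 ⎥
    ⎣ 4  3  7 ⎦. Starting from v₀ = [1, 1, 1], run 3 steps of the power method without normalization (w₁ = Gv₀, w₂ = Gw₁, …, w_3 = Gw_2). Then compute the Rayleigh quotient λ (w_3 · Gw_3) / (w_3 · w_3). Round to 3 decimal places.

10.125

w1 = Gv₀ = (5·1 + 2·1 + 1·1; 5·1 + 2·1 + 2·1; 4·1 + 3·1 + 7·1) = (8, 9, 14)
w2 = Gw1 = (5·8 + 2·9 + 1·14; 5·8 + 2·9 + 2·14; 4·8 + 3·9 + 7·14) = (72, 86, 157)
w3 = Gw2 = (689, 846, 1645)
Gw3 = (6782, 8427, 16809)
w3·Gw3 = 689·6782 + 846·8427 + 1645·16809 = 39452845; w3·w3 = 689·689 + 846·846 + 1645·1645 = 3896462
λ ≈ 39452845/3896462 = 10.125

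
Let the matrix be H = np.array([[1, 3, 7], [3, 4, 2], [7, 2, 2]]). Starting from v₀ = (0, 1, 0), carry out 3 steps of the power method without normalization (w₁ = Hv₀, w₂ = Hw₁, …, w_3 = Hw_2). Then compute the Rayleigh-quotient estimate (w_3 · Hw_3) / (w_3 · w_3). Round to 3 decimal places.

w1 = Hv₀ = (1·0 + 3·1 + 7·0; 3·0 + 4·1 + 2·0; 7·0 + 2·1 + 2·0) = (3, 4, 2)
w2 = Hw1 = (1·3 + 3·4 + 7·2; 3·3 + 4·4 + 2·2; 7·3 + 2·4 + 2·2) = (29, 29, 33)
w3 = Hw2 = (347, 269, 327)
Hw3 = (3443, 2771, 3621)
w3·Hw3 = 347·3443 + 269·2771 + 327·3621 = 3124187; w3·w3 = 347·347 + 269·269 + 327·327 = 299699
λ ≈ 3124187/299699 = 10.424

λ ≈ 10.424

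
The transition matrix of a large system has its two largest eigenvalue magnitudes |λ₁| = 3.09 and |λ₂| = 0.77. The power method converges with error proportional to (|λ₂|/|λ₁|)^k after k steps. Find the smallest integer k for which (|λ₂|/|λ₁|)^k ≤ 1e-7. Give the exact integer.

12

|λ₂/λ₁| = 0.77/3.09 = 0.24919
Need k ≥ ln(1e-7) / ln(0.24919) = -16.1181 / -1.3895 ≈ 11.600
Smallest integer k satisfying the bound: 12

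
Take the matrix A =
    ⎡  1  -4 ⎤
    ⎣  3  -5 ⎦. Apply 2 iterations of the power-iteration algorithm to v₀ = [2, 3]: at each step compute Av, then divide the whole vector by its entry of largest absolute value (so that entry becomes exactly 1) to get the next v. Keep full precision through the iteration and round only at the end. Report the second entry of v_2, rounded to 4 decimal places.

0.5769

Av0 = (-10.00000, -9.00000); divide by -10.00000 → v1 = (1.00000, 0.90000)
Av1 = (-2.60000, -1.50000); divide by -2.60000 → v2 = (1.00000, 0.57692)
Requested entry of v2: 15/26 = 0.5769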